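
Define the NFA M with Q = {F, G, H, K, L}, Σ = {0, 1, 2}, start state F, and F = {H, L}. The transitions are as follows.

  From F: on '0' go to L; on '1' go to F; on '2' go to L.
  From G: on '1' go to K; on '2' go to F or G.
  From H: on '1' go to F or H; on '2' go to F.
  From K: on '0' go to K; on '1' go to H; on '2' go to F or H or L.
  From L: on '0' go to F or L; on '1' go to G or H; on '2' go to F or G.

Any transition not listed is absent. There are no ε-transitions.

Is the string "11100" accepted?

Yes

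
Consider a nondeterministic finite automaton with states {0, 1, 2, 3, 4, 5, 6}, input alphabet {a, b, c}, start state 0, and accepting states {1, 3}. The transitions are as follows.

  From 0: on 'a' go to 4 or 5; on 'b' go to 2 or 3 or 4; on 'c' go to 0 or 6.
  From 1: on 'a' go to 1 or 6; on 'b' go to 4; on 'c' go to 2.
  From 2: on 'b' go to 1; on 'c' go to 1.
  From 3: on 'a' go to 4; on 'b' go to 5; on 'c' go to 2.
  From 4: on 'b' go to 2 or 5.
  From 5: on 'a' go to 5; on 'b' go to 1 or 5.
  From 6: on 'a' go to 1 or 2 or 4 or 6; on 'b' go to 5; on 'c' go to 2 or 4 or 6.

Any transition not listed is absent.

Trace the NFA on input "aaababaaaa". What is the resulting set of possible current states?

{1, 2, 4, 5, 6}

Start in {0}.
Read 'a': {0} → {4, 5}.
Read 'a': {4, 5} → {5}.
Read 'a': {5} → {5}.
Read 'b': {5} → {1, 5}.
Read 'a': {1, 5} → {1, 5, 6}.
Read 'b': {1, 5, 6} → {1, 4, 5}.
Read 'a': {1, 4, 5} → {1, 5, 6}.
Read 'a': {1, 5, 6} → {1, 2, 4, 5, 6}.
Read 'a': {1, 2, 4, 5, 6} → {1, 2, 4, 5, 6}.
Read 'a': {1, 2, 4, 5, 6} → {1, 2, 4, 5, 6}.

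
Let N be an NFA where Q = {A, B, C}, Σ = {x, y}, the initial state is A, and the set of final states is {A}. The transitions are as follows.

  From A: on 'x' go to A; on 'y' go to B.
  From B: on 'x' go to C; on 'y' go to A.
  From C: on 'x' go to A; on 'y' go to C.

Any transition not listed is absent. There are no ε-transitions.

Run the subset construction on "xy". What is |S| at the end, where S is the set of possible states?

1

Start in {A}.
Read 'x': {A} → {A}.
Read 'y': {A} → {B}.
That set has 1 state.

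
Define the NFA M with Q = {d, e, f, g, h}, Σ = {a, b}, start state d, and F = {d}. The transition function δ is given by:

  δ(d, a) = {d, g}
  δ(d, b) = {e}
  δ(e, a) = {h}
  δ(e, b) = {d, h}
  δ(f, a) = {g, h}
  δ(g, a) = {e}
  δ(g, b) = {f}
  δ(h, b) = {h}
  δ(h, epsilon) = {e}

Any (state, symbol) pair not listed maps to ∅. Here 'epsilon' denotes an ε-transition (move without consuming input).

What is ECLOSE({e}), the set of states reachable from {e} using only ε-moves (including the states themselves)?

{e}

Begin with {e}.
No ε-moves leave this set, so the closure equals the set itself.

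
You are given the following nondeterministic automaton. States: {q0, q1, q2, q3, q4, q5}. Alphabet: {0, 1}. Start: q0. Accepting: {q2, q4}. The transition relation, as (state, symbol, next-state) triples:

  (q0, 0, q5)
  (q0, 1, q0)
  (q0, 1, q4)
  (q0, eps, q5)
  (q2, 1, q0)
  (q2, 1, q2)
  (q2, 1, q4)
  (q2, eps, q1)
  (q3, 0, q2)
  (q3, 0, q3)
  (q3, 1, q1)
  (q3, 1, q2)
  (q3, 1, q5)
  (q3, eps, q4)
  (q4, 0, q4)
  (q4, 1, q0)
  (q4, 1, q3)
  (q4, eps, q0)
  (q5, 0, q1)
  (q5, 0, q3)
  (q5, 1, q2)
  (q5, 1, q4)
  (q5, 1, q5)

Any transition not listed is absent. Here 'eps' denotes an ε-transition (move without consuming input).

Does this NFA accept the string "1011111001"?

Yes

Start: ε-closure({q0}) = {q0, q5}.
Read '1': q0→{q0, q4}, q5→{q2, q4, q5}; union {q0, q2, q4, q5}; ε-closure = {q0, q1, q2, q4, q5}.
Read '0': q0→{q5}, q1→∅, q2→∅, q4→{q4}, q5→{q1, q3}; union {q1, q3, q4, q5}; ε-closure = {q0, q1, q3, q4, q5}.
Read '1': q0→{q0, q4}, q1→∅, q3→{q1, q2, q5}, q4→{q0, q3}, q5→{q2, q4, q5}; now {q0, q1, q2, q3, q4, q5}.
Read '1': q0→{q0, q4}, q1→∅, q2→{q0, q2, q4}, q3→{q1, q2, q5}, q4→{q0, q3}, q5→{q2, q4, q5}; now {q0, q1, q2, q3, q4, q5}.
Read '1': q0→{q0, q4}, q1→∅, q2→{q0, q2, q4}, q3→{q1, q2, q5}, q4→{q0, q3}, q5→{q2, q4, q5}; now {q0, q1, q2, q3, q4, q5}.
Read '1': q0→{q0, q4}, q1→∅, q2→{q0, q2, q4}, q3→{q1, q2, q5}, q4→{q0, q3}, q5→{q2, q4, q5}; now {q0, q1, q2, q3, q4, q5}.
Read '1': q0→{q0, q4}, q1→∅, q2→{q0, q2, q4}, q3→{q1, q2, q5}, q4→{q0, q3}, q5→{q2, q4, q5}; now {q0, q1, q2, q3, q4, q5}.
Read '0': q0→{q5}, q1→∅, q2→∅, q3→{q2, q3}, q4→{q4}, q5→{q1, q3}; union {q1, q2, q3, q4, q5}; ε-closure = {q0, q1, q2, q3, q4, q5}.
Read '0': q0→{q5}, q1→∅, q2→∅, q3→{q2, q3}, q4→{q4}, q5→{q1, q3}; union {q1, q2, q3, q4, q5}; ε-closure = {q0, q1, q2, q3, q4, q5}.
Read '1': q0→{q0, q4}, q1→∅, q2→{q0, q2, q4}, q3→{q1, q2, q5}, q4→{q0, q3}, q5→{q2, q4, q5}; now {q0, q1, q2, q3, q4, q5}.
The final set {q0, q1, q2, q3, q4, q5} contains the accepting states q2, q4.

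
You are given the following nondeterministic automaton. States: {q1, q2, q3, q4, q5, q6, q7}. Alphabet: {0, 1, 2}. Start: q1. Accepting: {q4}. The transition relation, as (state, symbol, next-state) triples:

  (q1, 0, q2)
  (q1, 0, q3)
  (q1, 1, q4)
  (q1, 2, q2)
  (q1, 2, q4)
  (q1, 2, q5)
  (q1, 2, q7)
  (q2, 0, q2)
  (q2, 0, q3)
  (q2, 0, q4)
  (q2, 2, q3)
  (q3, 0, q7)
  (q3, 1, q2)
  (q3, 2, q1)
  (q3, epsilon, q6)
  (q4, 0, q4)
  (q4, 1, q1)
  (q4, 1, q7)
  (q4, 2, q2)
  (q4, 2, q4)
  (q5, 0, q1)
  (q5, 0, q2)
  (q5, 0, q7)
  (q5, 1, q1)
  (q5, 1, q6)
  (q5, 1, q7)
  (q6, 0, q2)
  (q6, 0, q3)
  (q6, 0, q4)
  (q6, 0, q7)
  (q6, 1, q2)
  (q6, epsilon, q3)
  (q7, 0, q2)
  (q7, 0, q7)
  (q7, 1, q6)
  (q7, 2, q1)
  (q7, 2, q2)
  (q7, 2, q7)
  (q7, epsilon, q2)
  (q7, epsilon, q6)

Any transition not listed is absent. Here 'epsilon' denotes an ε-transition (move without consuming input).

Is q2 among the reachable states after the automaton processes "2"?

Yes

Start in {q1}.
Read '2': q1→{q2, q4, q5, q7}; union {q2, q4, q5, q7}; ε-closure = {q2, q3, q4, q5, q6, q7}.
State q2 is in {q2, q3, q4, q5, q6, q7}.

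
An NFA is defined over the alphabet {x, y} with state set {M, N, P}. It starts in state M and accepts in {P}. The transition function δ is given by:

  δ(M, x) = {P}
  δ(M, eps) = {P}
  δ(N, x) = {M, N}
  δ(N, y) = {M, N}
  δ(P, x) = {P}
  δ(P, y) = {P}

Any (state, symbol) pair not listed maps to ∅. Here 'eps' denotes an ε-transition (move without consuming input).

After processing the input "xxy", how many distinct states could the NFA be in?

1

Start: ε-closure({M}) = {M, P}.
Read 'x': M→{P}, P→{P}; now {P}.
Read 'x': P→{P}; now {P}.
Read 'y': P→{P}; now {P}.
That set has 1 state.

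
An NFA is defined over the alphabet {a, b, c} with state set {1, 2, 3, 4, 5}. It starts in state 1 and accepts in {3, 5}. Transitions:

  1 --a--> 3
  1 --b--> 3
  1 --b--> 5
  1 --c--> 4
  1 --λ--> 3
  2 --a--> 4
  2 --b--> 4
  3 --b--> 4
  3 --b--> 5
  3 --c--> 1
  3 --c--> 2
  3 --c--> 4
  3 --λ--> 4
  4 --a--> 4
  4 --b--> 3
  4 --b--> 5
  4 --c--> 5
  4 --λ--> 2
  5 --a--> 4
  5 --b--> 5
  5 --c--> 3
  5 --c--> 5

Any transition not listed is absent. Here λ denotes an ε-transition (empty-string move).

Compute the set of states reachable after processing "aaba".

Start: ε-closure({1}) = {1, 2, 3, 4}.
Read 'a': {1, 2, 3, 4} → {2, 3, 4}.
Read 'a': {2, 3, 4} → {2, 4}.
Read 'b': {2, 4} → {2, 3, 4, 5}.
Read 'a': {2, 3, 4, 5} → {2, 4}.

{2, 4}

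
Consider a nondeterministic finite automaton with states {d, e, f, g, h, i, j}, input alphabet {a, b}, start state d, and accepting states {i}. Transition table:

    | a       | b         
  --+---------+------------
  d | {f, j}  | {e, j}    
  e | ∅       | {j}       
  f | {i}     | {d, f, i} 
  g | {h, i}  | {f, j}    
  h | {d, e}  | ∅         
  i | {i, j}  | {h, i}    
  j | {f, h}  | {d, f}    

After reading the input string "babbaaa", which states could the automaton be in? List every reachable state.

Start in {d}.
Read 'b': d→{e, j}; now {e, j}.
Read 'a': e→∅, j→{f, h}; now {f, h}.
Read 'b': f→{d, f, i}, h→∅; now {d, f, i}.
Read 'b': d→{e, j}, f→{d, f, i}, i→{h, i}; now {d, e, f, h, i, j}.
Read 'a': d→{f, j}, e→∅, f→{i}, h→{d, e}, i→{i, j}, j→{f, h}; now {d, e, f, h, i, j}.
Read 'a': d→{f, j}, e→∅, f→{i}, h→{d, e}, i→{i, j}, j→{f, h}; now {d, e, f, h, i, j}.
Read 'a': d→{f, j}, e→∅, f→{i}, h→{d, e}, i→{i, j}, j→{f, h}; now {d, e, f, h, i, j}.

{d, e, f, h, i, j}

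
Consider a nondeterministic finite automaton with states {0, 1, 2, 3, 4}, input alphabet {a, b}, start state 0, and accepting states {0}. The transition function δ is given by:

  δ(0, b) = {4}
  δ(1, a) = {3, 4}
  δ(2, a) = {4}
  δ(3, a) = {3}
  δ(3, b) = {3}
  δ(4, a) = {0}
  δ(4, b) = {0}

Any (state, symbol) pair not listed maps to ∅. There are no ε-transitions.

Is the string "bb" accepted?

Yes

Start in {0}.
Read 'b': {0} → {4}.
Read 'b': {4} → {0}.
The final set {0} contains the accepting state 0.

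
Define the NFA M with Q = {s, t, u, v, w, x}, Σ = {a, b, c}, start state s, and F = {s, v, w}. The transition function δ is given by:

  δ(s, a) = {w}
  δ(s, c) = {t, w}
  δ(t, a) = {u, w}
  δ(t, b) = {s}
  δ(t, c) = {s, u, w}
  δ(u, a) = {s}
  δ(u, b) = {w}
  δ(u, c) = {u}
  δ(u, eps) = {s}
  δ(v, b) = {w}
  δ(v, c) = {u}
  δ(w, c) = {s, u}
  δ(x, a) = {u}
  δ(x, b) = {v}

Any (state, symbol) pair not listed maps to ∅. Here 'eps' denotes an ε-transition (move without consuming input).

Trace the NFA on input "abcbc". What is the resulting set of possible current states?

Start in {s}.
Read 'a': {s} → {w}.
Read 'b': {w} → ∅.
The set is empty and remains empty for the remaining 3 symbols.

∅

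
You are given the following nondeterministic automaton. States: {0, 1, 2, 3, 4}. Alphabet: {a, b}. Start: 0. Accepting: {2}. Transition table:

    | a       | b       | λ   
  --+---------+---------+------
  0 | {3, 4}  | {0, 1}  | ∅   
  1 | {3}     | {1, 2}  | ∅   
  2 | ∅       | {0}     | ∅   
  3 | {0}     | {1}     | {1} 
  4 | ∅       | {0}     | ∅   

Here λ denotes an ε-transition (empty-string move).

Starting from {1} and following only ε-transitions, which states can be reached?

Begin with {1}.
No ε-moves leave this set, so the closure equals the set itself.

{1}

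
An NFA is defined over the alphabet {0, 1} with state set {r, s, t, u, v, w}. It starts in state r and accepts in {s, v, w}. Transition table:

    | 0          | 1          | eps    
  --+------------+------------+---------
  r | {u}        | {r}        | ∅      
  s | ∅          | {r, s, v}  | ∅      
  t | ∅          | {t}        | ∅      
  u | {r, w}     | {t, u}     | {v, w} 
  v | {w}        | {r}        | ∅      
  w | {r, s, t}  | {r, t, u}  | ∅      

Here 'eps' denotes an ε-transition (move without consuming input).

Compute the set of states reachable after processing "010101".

Start in {r}.
Read '0': r→{u}; union {u}; ε-closure = {u, v, w}.
Read '1': u→{t, u}, v→{r}, w→{r, t, u}; union {r, t, u}; ε-closure = {r, t, u, v, w}.
Read '0': r→{u}, t→∅, u→{r, w}, v→{w}, w→{r, s, t}; union {r, s, t, u, w}; ε-closure = {r, s, t, u, v, w}.
Read '1': r→{r}, s→{r, s, v}, t→{t}, u→{t, u}, v→{r}, w→{r, t, u}; union {r, s, t, u, v}; ε-closure = {r, s, t, u, v, w}.
Read '0': r→{u}, s→∅, t→∅, u→{r, w}, v→{w}, w→{r, s, t}; union {r, s, t, u, w}; ε-closure = {r, s, t, u, v, w}.
Read '1': r→{r}, s→{r, s, v}, t→{t}, u→{t, u}, v→{r}, w→{r, t, u}; union {r, s, t, u, v}; ε-closure = {r, s, t, u, v, w}.

{r, s, t, u, v, w}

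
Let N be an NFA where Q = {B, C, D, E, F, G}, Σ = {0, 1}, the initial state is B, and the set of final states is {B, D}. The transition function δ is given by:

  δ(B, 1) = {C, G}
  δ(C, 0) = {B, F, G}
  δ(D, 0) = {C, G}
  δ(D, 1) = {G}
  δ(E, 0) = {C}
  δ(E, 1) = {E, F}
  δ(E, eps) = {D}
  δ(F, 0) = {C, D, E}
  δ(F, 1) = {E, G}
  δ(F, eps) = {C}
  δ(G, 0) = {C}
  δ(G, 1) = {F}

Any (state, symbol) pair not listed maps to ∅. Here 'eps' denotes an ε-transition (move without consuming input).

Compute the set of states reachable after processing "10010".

Start in {B}.
Read '1': {B} → {C, G}.
Read '0': {C, G} → {B, C, F, G}.
Read '0': {B, C, F, G} → {B, C, D, E, F, G}.
Read '1': {B, C, D, E, F, G} → {C, D, E, F, G}.
Read '0': {C, D, E, F, G} → {B, C, D, E, F, G}.

{B, C, D, E, F, G}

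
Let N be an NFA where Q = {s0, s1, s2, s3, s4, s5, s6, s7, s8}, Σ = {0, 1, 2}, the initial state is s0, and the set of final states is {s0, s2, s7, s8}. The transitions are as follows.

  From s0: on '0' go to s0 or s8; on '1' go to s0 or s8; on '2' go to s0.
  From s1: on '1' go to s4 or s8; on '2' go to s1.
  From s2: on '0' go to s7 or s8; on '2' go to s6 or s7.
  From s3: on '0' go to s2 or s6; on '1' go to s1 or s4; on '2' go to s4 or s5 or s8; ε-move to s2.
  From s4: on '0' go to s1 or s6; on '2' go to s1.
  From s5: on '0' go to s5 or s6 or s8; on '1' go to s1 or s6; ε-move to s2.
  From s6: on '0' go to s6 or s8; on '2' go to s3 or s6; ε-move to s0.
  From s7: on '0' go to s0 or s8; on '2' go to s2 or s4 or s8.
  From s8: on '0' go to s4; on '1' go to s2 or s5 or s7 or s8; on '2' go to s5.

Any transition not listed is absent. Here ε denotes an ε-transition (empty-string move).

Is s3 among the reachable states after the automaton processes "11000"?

No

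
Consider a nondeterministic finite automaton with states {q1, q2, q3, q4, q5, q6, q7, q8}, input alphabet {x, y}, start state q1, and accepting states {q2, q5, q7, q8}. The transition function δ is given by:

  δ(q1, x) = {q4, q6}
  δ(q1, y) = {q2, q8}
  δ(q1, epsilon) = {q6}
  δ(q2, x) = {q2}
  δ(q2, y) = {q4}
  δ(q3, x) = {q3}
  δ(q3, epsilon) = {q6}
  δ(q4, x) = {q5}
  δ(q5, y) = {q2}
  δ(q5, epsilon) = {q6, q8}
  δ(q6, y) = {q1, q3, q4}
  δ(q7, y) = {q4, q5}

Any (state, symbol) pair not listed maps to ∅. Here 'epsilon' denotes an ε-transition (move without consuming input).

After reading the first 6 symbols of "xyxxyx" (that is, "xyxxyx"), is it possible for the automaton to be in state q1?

No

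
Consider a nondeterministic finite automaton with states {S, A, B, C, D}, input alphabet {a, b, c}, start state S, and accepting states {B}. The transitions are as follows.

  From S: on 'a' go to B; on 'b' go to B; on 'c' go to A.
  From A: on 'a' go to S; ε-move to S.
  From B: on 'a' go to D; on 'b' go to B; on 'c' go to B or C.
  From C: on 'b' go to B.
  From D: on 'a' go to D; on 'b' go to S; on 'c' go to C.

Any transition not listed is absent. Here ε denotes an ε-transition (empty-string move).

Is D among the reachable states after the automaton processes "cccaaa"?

Start in {S}.
Read 'c': {S} → {S, A}.
Read 'c': {S, A} → {S, A}.
Read 'c': {S, A} → {S, A}.
Read 'a': {S, A} → {S, B}.
Read 'a': {S, B} → {B, D}.
Read 'a': {B, D} → {D}.
State D is in {D}.

Yes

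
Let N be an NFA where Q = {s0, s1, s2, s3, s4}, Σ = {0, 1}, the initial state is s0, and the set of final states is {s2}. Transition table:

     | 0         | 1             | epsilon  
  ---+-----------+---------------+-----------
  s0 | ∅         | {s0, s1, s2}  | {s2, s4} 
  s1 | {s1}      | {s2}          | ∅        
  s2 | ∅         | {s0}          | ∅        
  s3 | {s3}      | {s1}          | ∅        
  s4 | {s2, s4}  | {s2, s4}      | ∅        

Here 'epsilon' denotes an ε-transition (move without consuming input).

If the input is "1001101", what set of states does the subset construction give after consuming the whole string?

{s0, s2, s4}

Start: ε-closure({s0}) = {s0, s2, s4}.
Read '1': s0→{s0, s1, s2}, s2→{s0}, s4→{s2, s4}; now {s0, s1, s2, s4}.
Read '0': s0→∅, s1→{s1}, s2→∅, s4→{s2, s4}; now {s1, s2, s4}.
Read '0': s1→{s1}, s2→∅, s4→{s2, s4}; now {s1, s2, s4}.
Read '1': s1→{s2}, s2→{s0}, s4→{s2, s4}; now {s0, s2, s4}.
Read '1': s0→{s0, s1, s2}, s2→{s0}, s4→{s2, s4}; now {s0, s1, s2, s4}.
Read '0': s0→∅, s1→{s1}, s2→∅, s4→{s2, s4}; now {s1, s2, s4}.
Read '1': s1→{s2}, s2→{s0}, s4→{s2, s4}; now {s0, s2, s4}.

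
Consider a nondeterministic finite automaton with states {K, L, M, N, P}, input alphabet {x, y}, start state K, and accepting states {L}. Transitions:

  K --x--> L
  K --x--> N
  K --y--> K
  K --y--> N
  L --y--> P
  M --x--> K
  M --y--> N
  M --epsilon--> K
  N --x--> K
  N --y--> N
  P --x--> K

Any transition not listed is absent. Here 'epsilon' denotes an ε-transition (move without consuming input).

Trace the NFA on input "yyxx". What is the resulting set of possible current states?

{K, L, N}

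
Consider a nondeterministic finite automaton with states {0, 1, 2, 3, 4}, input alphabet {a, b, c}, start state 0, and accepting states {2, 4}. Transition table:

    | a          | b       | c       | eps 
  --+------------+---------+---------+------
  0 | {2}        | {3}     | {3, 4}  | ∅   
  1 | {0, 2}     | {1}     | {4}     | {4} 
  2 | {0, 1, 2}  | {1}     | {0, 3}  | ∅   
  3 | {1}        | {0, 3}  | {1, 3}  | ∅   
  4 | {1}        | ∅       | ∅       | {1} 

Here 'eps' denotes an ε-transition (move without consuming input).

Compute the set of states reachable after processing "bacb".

Start in {0}.
Read 'b': 0→{3}; now {3}.
Read 'a': 3→{1}; union {1}; ε-closure = {1, 4}.
Read 'c': 1→{4}, 4→∅; union {4}; ε-closure = {1, 4}.
Read 'b': 1→{1}, 4→∅; union {1}; ε-closure = {1, 4}.

{1, 4}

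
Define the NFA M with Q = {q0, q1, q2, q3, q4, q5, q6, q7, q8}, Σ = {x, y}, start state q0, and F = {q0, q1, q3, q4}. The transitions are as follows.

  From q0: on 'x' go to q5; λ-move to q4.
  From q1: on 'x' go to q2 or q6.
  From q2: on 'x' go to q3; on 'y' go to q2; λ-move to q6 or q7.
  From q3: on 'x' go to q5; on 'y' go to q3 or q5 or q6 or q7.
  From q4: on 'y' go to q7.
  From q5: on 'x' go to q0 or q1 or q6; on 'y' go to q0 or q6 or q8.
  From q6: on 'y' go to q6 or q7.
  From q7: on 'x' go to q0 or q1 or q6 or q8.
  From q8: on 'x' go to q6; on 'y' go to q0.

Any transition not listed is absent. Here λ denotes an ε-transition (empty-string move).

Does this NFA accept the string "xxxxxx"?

Yes

Start: ε-closure({q0}) = {q0, q4}.
Read 'x': q0→{q5}, q4→∅; now {q5}.
Read 'x': q5→{q0, q1, q6}; union {q0, q1, q6}; ε-closure = {q0, q1, q4, q6}.
Read 'x': q0→{q5}, q1→{q2, q6}, q4→∅, q6→∅; union {q2, q5, q6}; ε-closure = {q2, q5, q6, q7}.
Read 'x': q2→{q3}, q5→{q0, q1, q6}, q6→∅, q7→{q0, q1, q6, q8}; union {q0, q1, q3, q6, q8}; ε-closure = {q0, q1, q3, q4, q6, q8}.
Read 'x': q0→{q5}, q1→{q2, q6}, q3→{q5}, q4→∅, q6→∅, q8→{q6}; union {q2, q5, q6}; ε-closure = {q2, q5, q6, q7}.
Read 'x': q2→{q3}, q5→{q0, q1, q6}, q6→∅, q7→{q0, q1, q6, q8}; union {q0, q1, q3, q6, q8}; ε-closure = {q0, q1, q3, q4, q6, q8}.
The final set {q0, q1, q3, q4, q6, q8} contains the accepting states q0, q1, q3, q4.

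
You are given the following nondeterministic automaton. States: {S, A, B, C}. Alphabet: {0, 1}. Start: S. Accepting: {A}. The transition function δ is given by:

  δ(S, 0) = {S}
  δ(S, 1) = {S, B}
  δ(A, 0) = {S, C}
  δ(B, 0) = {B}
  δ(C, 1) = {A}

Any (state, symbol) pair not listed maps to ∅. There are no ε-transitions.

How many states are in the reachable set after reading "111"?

Start in {S}.
Read '1': S→{S, B}; now {S, B}.
Read '1': S→{S, B}, B→∅; now {S, B}.
Read '1': S→{S, B}, B→∅; now {S, B}.
That set has 2 states.

2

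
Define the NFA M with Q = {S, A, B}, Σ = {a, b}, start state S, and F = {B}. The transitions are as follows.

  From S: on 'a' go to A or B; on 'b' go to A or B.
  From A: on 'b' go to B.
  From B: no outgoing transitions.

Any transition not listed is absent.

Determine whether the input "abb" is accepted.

Start in {S}.
Read 'a': {S} → {A, B}.
Read 'b': {A, B} → {B}.
Read 'b': {B} → ∅.
The final set ∅ contains no accepting state.

No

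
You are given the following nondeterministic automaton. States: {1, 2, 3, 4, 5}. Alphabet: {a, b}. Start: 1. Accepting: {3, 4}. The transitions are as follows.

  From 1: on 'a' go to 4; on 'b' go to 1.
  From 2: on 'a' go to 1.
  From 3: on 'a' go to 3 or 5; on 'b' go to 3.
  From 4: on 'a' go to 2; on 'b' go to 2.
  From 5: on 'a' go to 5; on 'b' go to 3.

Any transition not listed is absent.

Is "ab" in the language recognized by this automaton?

No

Start in {1}.
Read 'a': 1→{4}; now {4}.
Read 'b': 4→{2}; now {2}.
The final set {2} contains no accepting state.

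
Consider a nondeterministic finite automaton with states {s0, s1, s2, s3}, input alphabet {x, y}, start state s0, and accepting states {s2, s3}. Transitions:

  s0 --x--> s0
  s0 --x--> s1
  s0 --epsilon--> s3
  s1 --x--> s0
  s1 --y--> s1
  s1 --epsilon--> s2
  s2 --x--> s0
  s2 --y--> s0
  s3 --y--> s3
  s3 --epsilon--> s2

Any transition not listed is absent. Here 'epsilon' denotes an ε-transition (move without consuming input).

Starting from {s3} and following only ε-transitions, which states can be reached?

Begin with {s3}.
ε-move s3 → s2; add s2.

{s2, s3}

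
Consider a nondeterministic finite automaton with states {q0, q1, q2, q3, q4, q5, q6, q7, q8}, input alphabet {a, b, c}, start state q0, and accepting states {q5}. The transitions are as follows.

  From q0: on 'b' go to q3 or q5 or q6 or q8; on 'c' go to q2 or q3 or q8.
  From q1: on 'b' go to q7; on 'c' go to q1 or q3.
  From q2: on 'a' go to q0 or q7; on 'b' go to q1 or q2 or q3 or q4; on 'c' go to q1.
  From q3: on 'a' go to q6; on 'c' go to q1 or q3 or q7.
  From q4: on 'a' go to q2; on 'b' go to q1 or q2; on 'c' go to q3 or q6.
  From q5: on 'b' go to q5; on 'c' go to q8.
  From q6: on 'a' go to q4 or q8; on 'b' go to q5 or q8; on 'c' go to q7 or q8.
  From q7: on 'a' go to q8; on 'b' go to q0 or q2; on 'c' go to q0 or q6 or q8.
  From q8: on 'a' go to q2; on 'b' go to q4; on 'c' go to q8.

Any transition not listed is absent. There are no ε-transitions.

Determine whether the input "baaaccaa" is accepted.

Start in {q0}.
Read 'b': q0→{q3, q5, q6, q8}; now {q3, q5, q6, q8}.
Read 'a': q3→{q6}, q5→∅, q6→{q4, q8}, q8→{q2}; now {q2, q4, q6, q8}.
Read 'a': q2→{q0, q7}, q4→{q2}, q6→{q4, q8}, q8→{q2}; now {q0, q2, q4, q7, q8}.
Read 'a': q0→∅, q2→{q0, q7}, q4→{q2}, q7→{q8}, q8→{q2}; now {q0, q2, q7, q8}.
Read 'c': q0→{q2, q3, q8}, q2→{q1}, q7→{q0, q6, q8}, q8→{q8}; now {q0, q1, q2, q3, q6, q8}.
Read 'c': q0→{q2, q3, q8}, q1→{q1, q3}, q2→{q1}, q3→{q1, q3, q7}, q6→{q7, q8}, q8→{q8}; now {q1, q2, q3, q7, q8}.
Read 'a': q1→∅, q2→{q0, q7}, q3→{q6}, q7→{q8}, q8→{q2}; now {q0, q2, q6, q7, q8}.
Read 'a': q0→∅, q2→{q0, q7}, q6→{q4, q8}, q7→{q8}, q8→{q2}; now {q0, q2, q4, q7, q8}.
The final set {q0, q2, q4, q7, q8} contains no accepting state.

No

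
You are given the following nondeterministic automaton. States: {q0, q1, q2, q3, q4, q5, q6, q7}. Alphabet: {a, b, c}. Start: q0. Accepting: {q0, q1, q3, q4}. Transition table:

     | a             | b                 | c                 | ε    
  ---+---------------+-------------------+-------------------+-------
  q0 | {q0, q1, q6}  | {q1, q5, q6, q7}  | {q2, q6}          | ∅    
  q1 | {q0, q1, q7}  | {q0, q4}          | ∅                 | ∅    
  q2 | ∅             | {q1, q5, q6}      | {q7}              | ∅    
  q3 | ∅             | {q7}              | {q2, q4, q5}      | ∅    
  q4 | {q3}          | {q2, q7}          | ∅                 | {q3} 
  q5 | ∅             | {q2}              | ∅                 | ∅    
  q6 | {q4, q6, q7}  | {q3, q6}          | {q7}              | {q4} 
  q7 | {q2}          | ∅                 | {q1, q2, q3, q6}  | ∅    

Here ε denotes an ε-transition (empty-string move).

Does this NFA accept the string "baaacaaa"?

Yes

Start in {q0}.
Read 'b': q0→{q1, q5, q6, q7}; union {q1, q5, q6, q7}; ε-closure = {q1, q3, q4, q5, q6, q7}.
Read 'a': q1→{q0, q1, q7}, q3→∅, q4→{q3}, q5→∅, q6→{q4, q6, q7}, q7→{q2}; now {q0, q1, q2, q3, q4, q6, q7}.
Read 'a': q0→{q0, q1, q6}, q1→{q0, q1, q7}, q2→∅, q3→∅, q4→{q3}, q6→{q4, q6, q7}, q7→{q2}; now {q0, q1, q2, q3, q4, q6, q7}.
Read 'a': q0→{q0, q1, q6}, q1→{q0, q1, q7}, q2→∅, q3→∅, q4→{q3}, q6→{q4, q6, q7}, q7→{q2}; now {q0, q1, q2, q3, q4, q6, q7}.
Read 'c': q0→{q2, q6}, q1→∅, q2→{q7}, q3→{q2, q4, q5}, q4→∅, q6→{q7}, q7→{q1, q2, q3, q6}; now {q1, q2, q3, q4, q5, q6, q7}.
Read 'a': q1→{q0, q1, q7}, q2→∅, q3→∅, q4→{q3}, q5→∅, q6→{q4, q6, q7}, q7→{q2}; now {q0, q1, q2, q3, q4, q6, q7}.
Read 'a': q0→{q0, q1, q6}, q1→{q0, q1, q7}, q2→∅, q3→∅, q4→{q3}, q6→{q4, q6, q7}, q7→{q2}; now {q0, q1, q2, q3, q4, q6, q7}.
Read 'a': q0→{q0, q1, q6}, q1→{q0, q1, q7}, q2→∅, q3→∅, q4→{q3}, q6→{q4, q6, q7}, q7→{q2}; now {q0, q1, q2, q3, q4, q6, q7}.
The final set {q0, q1, q2, q3, q4, q6, q7} contains the accepting states q0, q1, q3, q4.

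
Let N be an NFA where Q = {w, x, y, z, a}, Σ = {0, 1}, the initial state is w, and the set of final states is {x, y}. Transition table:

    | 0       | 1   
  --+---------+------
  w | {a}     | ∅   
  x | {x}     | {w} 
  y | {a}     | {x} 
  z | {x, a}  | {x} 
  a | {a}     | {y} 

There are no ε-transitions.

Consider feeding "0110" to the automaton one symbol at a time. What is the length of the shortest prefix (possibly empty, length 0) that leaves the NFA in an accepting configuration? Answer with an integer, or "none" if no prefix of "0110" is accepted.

2

Start in {w}.
Read '0': w→{a}; now {a}.
Read '1': a→{y}; now {y}.
None of the earlier sets intersect F, but {y} does.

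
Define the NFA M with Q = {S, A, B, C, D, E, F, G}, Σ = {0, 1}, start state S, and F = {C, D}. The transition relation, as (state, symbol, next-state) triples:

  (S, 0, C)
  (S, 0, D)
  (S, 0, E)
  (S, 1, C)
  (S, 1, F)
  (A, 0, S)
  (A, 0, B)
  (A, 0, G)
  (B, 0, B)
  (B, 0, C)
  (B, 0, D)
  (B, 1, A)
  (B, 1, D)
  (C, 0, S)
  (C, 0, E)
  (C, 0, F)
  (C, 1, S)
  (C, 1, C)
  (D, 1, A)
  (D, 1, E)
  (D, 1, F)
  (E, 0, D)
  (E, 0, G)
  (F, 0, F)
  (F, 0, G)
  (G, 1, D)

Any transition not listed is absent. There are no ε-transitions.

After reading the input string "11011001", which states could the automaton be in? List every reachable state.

Start in {S}.
Read '1': S→{C, F}; now {C, F}.
Read '1': C→{S, C}, F→∅; now {S, C}.
Read '0': S→{C, D, E}, C→{S, E, F}; now {S, C, D, E, F}.
Read '1': S→{C, F}, C→{S, C}, D→{A, E, F}, E→∅, F→∅; now {S, A, C, E, F}.
Read '1': S→{C, F}, A→∅, C→{S, C}, E→∅, F→∅; now {S, C, F}.
Read '0': S→{C, D, E}, C→{S, E, F}, F→{F, G}; now {S, C, D, E, F, G}.
Read '0': S→{C, D, E}, C→{S, E, F}, D→∅, E→{D, G}, F→{F, G}, G→∅; now {S, C, D, E, F, G}.
Read '1': S→{C, F}, C→{S, C}, D→{A, E, F}, E→∅, F→∅, G→{D}; now {S, A, C, D, E, F}.

{S, A, C, D, E, F}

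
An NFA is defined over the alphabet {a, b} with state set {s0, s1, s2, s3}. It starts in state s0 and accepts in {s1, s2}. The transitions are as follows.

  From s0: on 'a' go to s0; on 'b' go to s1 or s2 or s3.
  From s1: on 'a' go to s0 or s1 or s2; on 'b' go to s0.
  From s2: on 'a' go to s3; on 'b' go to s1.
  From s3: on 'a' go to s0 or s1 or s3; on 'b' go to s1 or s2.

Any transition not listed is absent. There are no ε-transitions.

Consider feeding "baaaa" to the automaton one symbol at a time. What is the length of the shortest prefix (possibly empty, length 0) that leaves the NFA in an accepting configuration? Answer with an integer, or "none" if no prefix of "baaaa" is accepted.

1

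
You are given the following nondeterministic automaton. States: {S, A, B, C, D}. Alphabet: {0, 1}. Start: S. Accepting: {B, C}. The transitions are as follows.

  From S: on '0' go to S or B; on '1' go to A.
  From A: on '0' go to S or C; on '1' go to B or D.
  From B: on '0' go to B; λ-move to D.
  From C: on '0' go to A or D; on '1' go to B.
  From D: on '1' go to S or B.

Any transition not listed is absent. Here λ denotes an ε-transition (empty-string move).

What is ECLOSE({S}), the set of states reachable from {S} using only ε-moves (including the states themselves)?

{S}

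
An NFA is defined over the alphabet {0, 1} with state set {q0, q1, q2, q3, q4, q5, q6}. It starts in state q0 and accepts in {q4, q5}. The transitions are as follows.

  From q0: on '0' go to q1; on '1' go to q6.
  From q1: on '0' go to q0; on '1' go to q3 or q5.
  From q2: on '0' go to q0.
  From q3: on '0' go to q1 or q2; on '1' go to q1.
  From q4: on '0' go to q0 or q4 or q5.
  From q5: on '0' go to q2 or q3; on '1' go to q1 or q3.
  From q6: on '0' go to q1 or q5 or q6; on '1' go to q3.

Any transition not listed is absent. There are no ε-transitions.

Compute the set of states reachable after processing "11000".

{q1}

Start in {q0}.
Read '1': q0→{q6}; now {q6}.
Read '1': q6→{q3}; now {q3}.
Read '0': q3→{q1, q2}; now {q1, q2}.
Read '0': q1→{q0}, q2→{q0}; now {q0}.
Read '0': q0→{q1}; now {q1}.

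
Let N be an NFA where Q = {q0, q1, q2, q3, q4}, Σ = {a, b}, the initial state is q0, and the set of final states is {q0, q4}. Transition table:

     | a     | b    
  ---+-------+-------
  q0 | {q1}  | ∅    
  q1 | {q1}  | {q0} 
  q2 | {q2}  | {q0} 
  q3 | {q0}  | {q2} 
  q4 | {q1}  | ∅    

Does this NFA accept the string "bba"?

Start in {q0}.
Read 'b': {q0} → ∅.
The set is empty and remains empty for the remaining 2 symbols.
The final set ∅ contains no accepting state.

No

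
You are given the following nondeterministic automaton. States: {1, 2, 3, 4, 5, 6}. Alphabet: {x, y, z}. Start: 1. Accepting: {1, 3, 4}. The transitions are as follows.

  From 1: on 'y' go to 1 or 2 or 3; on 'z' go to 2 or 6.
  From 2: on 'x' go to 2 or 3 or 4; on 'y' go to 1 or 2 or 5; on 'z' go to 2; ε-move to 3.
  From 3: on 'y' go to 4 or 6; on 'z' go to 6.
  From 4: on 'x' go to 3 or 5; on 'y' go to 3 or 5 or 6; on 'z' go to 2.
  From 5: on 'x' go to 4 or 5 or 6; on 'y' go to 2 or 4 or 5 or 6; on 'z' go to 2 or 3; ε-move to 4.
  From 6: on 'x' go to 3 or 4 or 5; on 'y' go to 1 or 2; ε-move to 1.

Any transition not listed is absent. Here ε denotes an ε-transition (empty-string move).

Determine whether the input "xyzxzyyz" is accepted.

No

Start in {1}.
Read 'x': 1→∅; now ∅.
The set is empty and remains empty for the remaining 7 symbols.
The final set ∅ contains no accepting state.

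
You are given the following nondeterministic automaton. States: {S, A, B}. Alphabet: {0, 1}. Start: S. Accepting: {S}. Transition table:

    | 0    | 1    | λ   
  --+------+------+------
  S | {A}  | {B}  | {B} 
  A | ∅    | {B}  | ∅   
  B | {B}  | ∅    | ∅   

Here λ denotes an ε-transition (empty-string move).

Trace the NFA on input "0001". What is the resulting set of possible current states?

∅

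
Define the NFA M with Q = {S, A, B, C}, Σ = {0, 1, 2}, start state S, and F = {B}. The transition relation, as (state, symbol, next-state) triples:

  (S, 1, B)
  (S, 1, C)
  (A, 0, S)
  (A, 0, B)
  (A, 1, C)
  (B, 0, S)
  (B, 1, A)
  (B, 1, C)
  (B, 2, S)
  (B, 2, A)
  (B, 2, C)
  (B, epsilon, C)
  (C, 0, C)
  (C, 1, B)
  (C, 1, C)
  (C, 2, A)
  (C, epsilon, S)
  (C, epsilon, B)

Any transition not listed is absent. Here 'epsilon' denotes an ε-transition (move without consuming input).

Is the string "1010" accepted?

Start in {S}.
Read '1': S→{B, C}; union {B, C}; ε-closure = {S, B, C}.
Read '0': S→∅, B→{S}, C→{C}; union {S, C}; ε-closure = {S, B, C}.
Read '1': S→{B, C}, B→{A, C}, C→{B, C}; union {A, B, C}; ε-closure = {S, A, B, C}.
Read '0': S→∅, A→{S, B}, B→{S}, C→{C}; now {S, B, C}.
The final set {S, B, C} contains the accepting state B.

Yes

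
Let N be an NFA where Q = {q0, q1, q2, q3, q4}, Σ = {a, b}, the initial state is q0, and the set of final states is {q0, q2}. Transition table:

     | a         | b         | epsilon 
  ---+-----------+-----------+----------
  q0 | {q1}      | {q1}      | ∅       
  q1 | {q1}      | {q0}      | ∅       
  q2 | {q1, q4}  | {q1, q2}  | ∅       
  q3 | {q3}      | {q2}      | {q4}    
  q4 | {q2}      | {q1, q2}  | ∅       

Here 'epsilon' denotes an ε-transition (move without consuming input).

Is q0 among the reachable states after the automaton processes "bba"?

No

Start in {q0}.
Read 'b': q0→{q1}; now {q1}.
Read 'b': q1→{q0}; now {q0}.
Read 'a': q0→{q1}; now {q1}.
State q0 is not in {q1}.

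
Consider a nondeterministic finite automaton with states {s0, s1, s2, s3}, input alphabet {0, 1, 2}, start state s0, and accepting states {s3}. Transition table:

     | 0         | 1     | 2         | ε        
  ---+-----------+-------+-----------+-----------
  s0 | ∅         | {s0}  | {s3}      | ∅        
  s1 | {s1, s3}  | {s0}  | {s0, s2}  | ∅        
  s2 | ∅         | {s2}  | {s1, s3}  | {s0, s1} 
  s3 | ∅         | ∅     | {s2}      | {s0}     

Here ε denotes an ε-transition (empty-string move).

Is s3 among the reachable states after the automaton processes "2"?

Start in {s0}.
Read '2': s0→{s3}; union {s3}; ε-closure = {s0, s3}.
State s3 is in {s0, s3}.

Yes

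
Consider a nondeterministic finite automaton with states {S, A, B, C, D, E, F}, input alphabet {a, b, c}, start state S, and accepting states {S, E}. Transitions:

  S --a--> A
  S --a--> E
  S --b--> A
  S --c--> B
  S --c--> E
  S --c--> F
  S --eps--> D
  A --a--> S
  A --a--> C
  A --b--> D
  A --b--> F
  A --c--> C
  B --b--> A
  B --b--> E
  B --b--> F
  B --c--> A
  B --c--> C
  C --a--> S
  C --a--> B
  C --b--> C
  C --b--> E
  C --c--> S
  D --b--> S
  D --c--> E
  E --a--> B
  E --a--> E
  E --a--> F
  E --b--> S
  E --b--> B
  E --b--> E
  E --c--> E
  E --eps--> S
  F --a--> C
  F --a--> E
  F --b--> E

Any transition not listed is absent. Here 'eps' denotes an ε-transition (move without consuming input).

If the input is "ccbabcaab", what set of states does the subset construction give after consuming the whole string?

Start: ε-closure({S}) = {S, D}.
Read 'c': {S, D} → {S, B, D, E, F}.
Read 'c': {S, B, D, E, F} → {S, A, B, C, D, E, F}.
Read 'b': {S, A, B, C, D, E, F} → {S, A, B, C, D, E, F}.
Read 'a': {S, A, B, C, D, E, F} → {S, A, B, C, D, E, F}.
Read 'b': {S, A, B, C, D, E, F} → {S, A, B, C, D, E, F}.
Read 'c': {S, A, B, C, D, E, F} → {S, A, B, C, D, E, F}.
Read 'a': {S, A, B, C, D, E, F} → {S, A, B, C, D, E, F}.
Read 'a': {S, A, B, C, D, E, F} → {S, A, B, C, D, E, F}.
Read 'b': {S, A, B, C, D, E, F} → {S, A, B, C, D, E, F}.

{S, A, B, C, D, E, F}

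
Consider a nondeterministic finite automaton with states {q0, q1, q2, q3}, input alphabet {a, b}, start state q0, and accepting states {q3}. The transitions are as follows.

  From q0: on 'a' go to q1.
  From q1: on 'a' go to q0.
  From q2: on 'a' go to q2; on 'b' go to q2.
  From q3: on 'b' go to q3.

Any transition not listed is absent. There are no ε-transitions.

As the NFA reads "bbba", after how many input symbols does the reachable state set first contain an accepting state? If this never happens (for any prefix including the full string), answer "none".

none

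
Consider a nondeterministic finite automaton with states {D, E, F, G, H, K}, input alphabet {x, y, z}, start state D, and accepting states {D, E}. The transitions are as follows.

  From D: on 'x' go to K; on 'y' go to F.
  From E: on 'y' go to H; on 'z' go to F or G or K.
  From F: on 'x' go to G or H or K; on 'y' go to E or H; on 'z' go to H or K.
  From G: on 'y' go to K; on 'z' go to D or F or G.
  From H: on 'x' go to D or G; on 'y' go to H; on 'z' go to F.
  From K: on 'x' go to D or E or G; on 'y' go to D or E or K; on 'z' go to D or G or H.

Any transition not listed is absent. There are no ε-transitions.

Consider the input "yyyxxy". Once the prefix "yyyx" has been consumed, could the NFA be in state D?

Yes

Start in {D}.
Read 'y': {D} → {F}.
Read 'y': {F} → {E, H}.
Read 'y': {E, H} → {H}.
Read 'x': {H} → {D, G}.
State D is in {D, G}.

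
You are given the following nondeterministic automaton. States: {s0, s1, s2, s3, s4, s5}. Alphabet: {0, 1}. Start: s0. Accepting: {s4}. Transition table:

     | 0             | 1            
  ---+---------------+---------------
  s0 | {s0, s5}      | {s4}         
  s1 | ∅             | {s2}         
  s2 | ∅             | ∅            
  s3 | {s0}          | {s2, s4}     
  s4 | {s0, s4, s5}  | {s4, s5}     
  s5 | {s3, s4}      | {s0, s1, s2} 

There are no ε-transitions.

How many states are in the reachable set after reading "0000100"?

4

Start in {s0}.
Read '0': s0→{s0, s5}; now {s0, s5}.
Read '0': s0→{s0, s5}, s5→{s3, s4}; now {s0, s3, s4, s5}.
Read '0': s0→{s0, s5}, s3→{s0}, s4→{s0, s4, s5}, s5→{s3, s4}; now {s0, s3, s4, s5}.
Read '0': s0→{s0, s5}, s3→{s0}, s4→{s0, s4, s5}, s5→{s3, s4}; now {s0, s3, s4, s5}.
Read '1': s0→{s4}, s3→{s2, s4}, s4→{s4, s5}, s5→{s0, s1, s2}; now {s0, s1, s2, s4, s5}.
Read '0': s0→{s0, s5}, s1→∅, s2→∅, s4→{s0, s4, s5}, s5→{s3, s4}; now {s0, s3, s4, s5}.
Read '0': s0→{s0, s5}, s3→{s0}, s4→{s0, s4, s5}, s5→{s3, s4}; now {s0, s3, s4, s5}.
That set has 4 states.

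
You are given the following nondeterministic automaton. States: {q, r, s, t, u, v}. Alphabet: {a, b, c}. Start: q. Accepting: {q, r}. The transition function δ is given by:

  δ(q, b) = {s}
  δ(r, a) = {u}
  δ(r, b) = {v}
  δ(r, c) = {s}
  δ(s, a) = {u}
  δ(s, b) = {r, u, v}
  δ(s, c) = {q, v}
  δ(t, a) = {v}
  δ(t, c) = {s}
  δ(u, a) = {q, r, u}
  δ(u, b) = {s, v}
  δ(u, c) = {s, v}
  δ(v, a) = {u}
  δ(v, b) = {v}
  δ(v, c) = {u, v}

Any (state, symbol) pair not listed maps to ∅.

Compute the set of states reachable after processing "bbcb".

Start in {q}.
Read 'b': {q} → {s}.
Read 'b': {s} → {r, u, v}.
Read 'c': {r, u, v} → {s, u, v}.
Read 'b': {s, u, v} → {r, s, u, v}.

{r, s, u, v}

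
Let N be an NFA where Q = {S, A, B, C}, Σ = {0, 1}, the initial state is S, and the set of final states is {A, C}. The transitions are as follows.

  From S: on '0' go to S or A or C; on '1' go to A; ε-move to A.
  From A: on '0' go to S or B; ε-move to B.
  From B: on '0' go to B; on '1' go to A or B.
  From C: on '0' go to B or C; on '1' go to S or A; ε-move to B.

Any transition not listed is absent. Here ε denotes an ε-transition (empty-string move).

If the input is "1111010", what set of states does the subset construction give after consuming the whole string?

Start: ε-closure({S}) = {S, A, B}.
Read '1': S→{A}, A→∅, B→{A, B}; now {A, B}.
Read '1': A→∅, B→{A, B}; now {A, B}.
Read '1': A→∅, B→{A, B}; now {A, B}.
Read '1': A→∅, B→{A, B}; now {A, B}.
Read '0': A→{S, B}, B→{B}; union {S, B}; ε-closure = {S, A, B}.
Read '1': S→{A}, A→∅, B→{A, B}; now {A, B}.
Read '0': A→{S, B}, B→{B}; union {S, B}; ε-closure = {S, A, B}.

{S, A, B}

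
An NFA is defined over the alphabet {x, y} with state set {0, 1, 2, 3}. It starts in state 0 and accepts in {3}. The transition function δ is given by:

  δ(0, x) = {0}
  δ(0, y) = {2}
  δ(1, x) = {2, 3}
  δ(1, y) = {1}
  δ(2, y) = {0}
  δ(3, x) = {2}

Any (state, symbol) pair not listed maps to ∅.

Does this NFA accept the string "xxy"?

No

Start in {0}.
Read 'x': {0} → {0}.
Read 'x': {0} → {0}.
Read 'y': {0} → {2}.
The final set {2} contains no accepting state.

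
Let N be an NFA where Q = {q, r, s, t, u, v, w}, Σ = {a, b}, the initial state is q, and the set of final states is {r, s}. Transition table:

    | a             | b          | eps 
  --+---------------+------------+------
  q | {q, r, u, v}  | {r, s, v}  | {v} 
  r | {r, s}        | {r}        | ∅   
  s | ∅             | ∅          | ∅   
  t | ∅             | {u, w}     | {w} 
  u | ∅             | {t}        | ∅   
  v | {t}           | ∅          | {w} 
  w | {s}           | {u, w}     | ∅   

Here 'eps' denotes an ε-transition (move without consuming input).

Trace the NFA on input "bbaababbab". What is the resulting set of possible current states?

{r}

Start: ε-closure({q}) = {q, v, w}.
Read 'b': {q, v, w} → {r, s, u, v, w}.
Read 'b': {r, s, u, v, w} → {r, t, u, w}.
Read 'a': {r, t, u, w} → {r, s}.
Read 'a': {r, s} → {r, s}.
Read 'b': {r, s} → {r}.
Read 'a': {r} → {r, s}.
Read 'b': {r, s} → {r}.
Read 'b': {r} → {r}.
Read 'a': {r} → {r, s}.
Read 'b': {r, s} → {r}.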